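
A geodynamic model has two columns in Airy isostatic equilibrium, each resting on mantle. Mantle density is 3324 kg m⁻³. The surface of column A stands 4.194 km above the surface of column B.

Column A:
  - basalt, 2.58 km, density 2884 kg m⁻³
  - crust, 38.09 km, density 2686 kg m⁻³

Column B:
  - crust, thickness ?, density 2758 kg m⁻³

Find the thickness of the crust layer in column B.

20.3 km

Take the compensation level at the base of the deeper column (depth z_c below the surface of column A) and equate Σ ρ_i t_i down to z_c; mantle fills any gap and the z_c terms cancel.
Column A: 2.58×2884 + 38.09×2686 + (z_c − 40.67)×3324
Column B: 4.194×0 + x×2758 + (z_c − 4.194 − 0 − x)×3324
The z_c×3324 term appears on both sides and cancels. Collect the known terms of each column as K = Σ(ρt)_known − 3324 × (depth of known layers): K_A = 109750.46 − 3324×40.67 = −25436.62; K_B = 0 − 3324×(4.194 + 0) = −13940.856.
Balance: K_A = K_B − x×(3324 − 2758), so x = (K_B − K_A)/(3324 − 2758) = 11495.8/566 = 20.3 km.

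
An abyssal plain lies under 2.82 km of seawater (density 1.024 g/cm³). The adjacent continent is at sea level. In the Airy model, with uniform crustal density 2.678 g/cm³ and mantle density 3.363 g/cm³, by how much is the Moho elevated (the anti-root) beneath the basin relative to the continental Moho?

6.81 km

Equating mass per unit area of the two columns: replacing crust with seawater at the top is compensated by replacing crust with mantle at the base: d (ρ_c − ρ_w) = a (ρ_m − ρ_c).
a = d (ρ_c − ρ_w)/(ρ_m − ρ_c) = 2.82 km × 1.654/0.685 = 6.81 km.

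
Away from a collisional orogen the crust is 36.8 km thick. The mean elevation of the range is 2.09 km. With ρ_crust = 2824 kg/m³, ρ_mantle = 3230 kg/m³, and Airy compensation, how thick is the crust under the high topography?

53.4 km

Root depth r = h ρ_c / (ρ_m − ρ_c) = 2.09 km × 2824 / 406 = 14.54 km.
Total thickness = T + h + r = 36.8 km + 2.09 km + 14.54 km = 53.4 km.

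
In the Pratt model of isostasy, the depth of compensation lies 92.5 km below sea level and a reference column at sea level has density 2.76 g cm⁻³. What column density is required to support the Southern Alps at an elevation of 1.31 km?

Pratt balance: ρ_ref D = ρ (D + h).
ρ = ρ_ref D/(D + h) = 2.76 × 92.5 km/(92.5 km + 1.31 km) = 2.72 g cm⁻³.

2.72 g cm⁻³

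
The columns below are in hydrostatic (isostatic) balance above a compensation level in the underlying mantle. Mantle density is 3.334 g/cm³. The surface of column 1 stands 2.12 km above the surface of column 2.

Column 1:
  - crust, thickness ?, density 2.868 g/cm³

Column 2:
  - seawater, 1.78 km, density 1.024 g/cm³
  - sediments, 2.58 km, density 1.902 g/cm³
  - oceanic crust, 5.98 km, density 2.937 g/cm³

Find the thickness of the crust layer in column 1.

37 km

Take the compensation level at the base of the deeper column (depth z_c below the surface of column 1) and equate Σ ρ_i t_i down to z_c; mantle fills any gap and the z_c terms cancel.
Column 1: x×2.868 + (z_c − 0 − x)×3.334
Column 2: 2.12×0 + 1.78×1.024 + 2.58×1.902 + 5.98×2.937 + (z_c − 2.12 − 10.34)×3.334
The z_c×3.334 term appears on both sides and cancels. Collect the known terms of each column as K = Σ(ρt)_known − 3.334 × (depth of known layers): K_1 = 0 − 3.334×0 = 0; K_2 = 24.29314 − 3.334×(2.12 + 10.34) = −17.2485.
Balance: K_1 − x×(3.334 − 2.868) = K_2, so x = (K_1 − K_2)/(3.334 − 2.868) = 17.2485/0.466 = 37 km.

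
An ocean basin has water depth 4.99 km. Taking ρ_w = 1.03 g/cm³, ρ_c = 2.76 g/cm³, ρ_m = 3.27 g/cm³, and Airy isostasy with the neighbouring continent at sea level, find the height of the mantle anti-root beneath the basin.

In Airy isostatic equilibrium: replacing crust with seawater at the top is compensated by replacing crust with mantle at the base: d (ρ_c − ρ_w) = a (ρ_m − ρ_c).
a = d (ρ_c − ρ_w)/(ρ_m − ρ_c) = 4.99 km × 1.73/0.51 = 16.9 km.

16.9 km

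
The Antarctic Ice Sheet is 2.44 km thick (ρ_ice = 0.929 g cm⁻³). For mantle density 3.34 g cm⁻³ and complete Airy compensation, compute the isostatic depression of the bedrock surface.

For local isostatic compensation: the ice load ρ_ice t is balanced by mantle displaced below, ρ_m s.
s = t ρ_ice / ρ_m = 2.44 km × 0.929/3.34 = 0.679 km.

0.679 km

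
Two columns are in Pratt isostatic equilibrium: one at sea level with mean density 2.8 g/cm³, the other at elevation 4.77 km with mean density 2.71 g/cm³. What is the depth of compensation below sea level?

ρ_ref D = ρ (D + h) → D (ρ_ref − ρ) = ρ h.
D = ρ h/(ρ_ref − ρ) = 2.71 × 4.77 km/(2.8 − 2.71) = 144 km.

144 km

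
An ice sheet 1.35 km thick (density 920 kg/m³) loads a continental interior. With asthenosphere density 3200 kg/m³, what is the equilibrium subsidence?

By Archimedes' principle applied to the lithosphere: the ice load ρ_ice t is balanced by mantle displaced below, ρ_m s.
s = t ρ_ice / ρ_m = 1.35 km × 920/3200 = 0.388 km.

0.388 km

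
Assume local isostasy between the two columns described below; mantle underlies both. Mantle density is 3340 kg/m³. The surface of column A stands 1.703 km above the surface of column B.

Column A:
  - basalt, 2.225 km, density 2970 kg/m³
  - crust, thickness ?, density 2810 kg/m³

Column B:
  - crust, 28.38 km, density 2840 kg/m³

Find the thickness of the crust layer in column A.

Take the compensation level at the base of the deeper column (depth z_c below the surface of column A) and equate Σ ρ_i t_i down to z_c; mantle fills any gap and the z_c terms cancel.
Column A: 2.225×2970 + x×2810 + (z_c − 2.225 − x)×3340
Column B: 1.703×0 + 28.38×2840 + (z_c − 1.703 − 28.38)×3340
The z_c×3340 term appears on both sides and cancels. Collect the known terms of each column as K = Σ(ρt)_known − 3340 × (depth of known layers): K_A = 6608.25 − 3340×2.225 = −823.25; K_B = 80599.2 − 3340×(1.703 + 28.38) = −19878.02.
Balance: K_A − x×(3340 − 2810) = K_B, so x = (K_A − K_B)/(3340 − 2810) = 19054.8/530 = 36 km.

36 km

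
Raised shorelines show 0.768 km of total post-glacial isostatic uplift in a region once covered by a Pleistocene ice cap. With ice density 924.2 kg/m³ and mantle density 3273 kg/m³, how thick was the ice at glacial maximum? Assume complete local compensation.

2.72 km

u = t ρ_ice/ρ_m → t = u ρ_m/ρ_ice = 0.768 km × 3273/924.2 = 2.72 km.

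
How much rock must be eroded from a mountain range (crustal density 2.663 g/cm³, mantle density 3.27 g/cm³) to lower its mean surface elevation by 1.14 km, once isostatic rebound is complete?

6.14 km

Net drop Δ = e − u = e − e ρ_c/ρ_m = e (ρ_m − ρ_c)/ρ_m.
e = Δ ρ_m/(ρ_m − ρ_c) = 1.14 km × 3.27/0.607 = 6.14 km.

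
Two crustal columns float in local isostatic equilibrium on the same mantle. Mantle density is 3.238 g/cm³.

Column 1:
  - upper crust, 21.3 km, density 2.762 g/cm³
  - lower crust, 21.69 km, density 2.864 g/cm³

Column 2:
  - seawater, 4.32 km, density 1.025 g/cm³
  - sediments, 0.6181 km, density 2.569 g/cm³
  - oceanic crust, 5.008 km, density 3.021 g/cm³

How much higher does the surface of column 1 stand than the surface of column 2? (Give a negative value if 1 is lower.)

For any compensation level in the mantle, the mantle terms cancel and isostasy reduces to e = (Σt_1 − Σt_2) − (Σ(ρt)_1 − Σ(ρt)_2) / ρ_m.
Σt_1 = 42.99 km; Σt_2 = 9.9461 km; Σ(ρt)_1 = 120.95076; Σ(ρt)_2 = 21.1450669 (in km·g/cm³).
e = (42.99 − 9.9461) − (120.95076 − 21.1450669) / 3.238 = 2.22 km.

2.22 km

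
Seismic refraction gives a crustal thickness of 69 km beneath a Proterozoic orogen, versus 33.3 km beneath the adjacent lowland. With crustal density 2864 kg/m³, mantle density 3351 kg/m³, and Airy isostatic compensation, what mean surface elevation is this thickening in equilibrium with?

Excess crust Δ = 69 km − 33.3 km = 35.7 km, split between elevation h and root r with h + r = Δ.
Airy balance ρ_c h = (ρ_m − ρ_c) r gives r = h ρ_c/(ρ_m − ρ_c), so h (1 + ρ_c/(ρ_m − ρ_c)) = Δ, i.e. h = Δ (ρ_m − ρ_c)/ρ_m.
h = 35.7 km × 487/3351 = 5.19 km.

5.19 km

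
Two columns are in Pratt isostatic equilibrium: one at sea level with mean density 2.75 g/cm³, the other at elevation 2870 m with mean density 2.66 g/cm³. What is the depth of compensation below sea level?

ρ_ref D = ρ (D + h) → D (ρ_ref − ρ) = ρ h.
D = ρ h/(ρ_ref − ρ) = 2.66 × 2870 m/(2.75 − 2.66) = 84800 m.

84800 m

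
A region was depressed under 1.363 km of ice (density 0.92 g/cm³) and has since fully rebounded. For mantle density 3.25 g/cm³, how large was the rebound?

Removing the load lets mantle flow back in; uplift u satisfies ρ_ice t = ρ_m u.
u = t ρ_ice/ρ_m = 1.363 km × 0.92/3.25 = 0.386 km.

0.386 km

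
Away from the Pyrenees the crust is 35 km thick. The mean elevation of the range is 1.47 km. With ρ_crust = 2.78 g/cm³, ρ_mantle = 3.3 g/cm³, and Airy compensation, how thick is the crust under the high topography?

44.3 km

Root depth r = h ρ_c / (ρ_m − ρ_c) = 1.47 km × 2.78 / 0.52 = 7.859 km.
Total thickness = T + h + r = 35 km + 1.47 km + 7.859 km = 44.3 km.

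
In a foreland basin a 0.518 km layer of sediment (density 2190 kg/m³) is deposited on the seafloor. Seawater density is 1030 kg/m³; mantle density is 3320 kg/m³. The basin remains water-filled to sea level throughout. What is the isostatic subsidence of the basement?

0.262 km

Submarine loading: the sediment displaces seawater, and the subsidence is in turn flooded, so s (ρ_m − ρ_w) = t (ρ_sed − ρ_w).
s = 0.518 km × (2190 − 1030) / (3320 − 1030) = 0.262 km.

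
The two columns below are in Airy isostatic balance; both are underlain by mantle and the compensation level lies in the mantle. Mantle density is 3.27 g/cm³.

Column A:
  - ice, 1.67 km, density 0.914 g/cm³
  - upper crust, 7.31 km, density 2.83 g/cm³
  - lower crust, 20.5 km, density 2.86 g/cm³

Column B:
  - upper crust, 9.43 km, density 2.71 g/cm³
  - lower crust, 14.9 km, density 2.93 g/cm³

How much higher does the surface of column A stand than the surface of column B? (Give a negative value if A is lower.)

For any compensation level in the mantle, the mantle terms cancel and isostasy reduces to e = (Σt_A − Σt_B) − (Σ(ρt)_A − Σ(ρt)_B) / ρ_m.
Σt_A = 29.48 km; Σt_B = 24.33 km; Σ(ρt)_A = 80.84368; Σ(ρt)_B = 69.2123 (in km·g/cm³).
e = (29.48 − 24.33) − (80.84368 − 69.2123) / 3.27 = 1.59 km.

1.59 km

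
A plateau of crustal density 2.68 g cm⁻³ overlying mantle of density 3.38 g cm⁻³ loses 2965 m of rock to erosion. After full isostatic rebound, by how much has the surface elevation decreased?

614 m

Rebound u = e ρ_c/ρ_m = 2965 m × 2.68/3.38 = 2351 m.
Net surface drop = e − u = 2965 m − 2351 m = e (ρ_m − ρ_c)/ρ_m = 614 m.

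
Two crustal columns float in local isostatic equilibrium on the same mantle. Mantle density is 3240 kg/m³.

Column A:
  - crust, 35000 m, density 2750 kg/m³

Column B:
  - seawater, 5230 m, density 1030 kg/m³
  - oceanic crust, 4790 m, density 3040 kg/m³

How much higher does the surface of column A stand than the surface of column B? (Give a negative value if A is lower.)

For any compensation level in the mantle, the mantle terms cancel and isostasy reduces to e = (Σt_A − Σt_B) − (Σ(ρt)_A − Σ(ρt)_B) / ρ_m.
Σt_A = 35000 m; Σt_B = 10020 m; Σ(ρt)_A = 96250000; Σ(ρt)_B = 19948500 (in m·kg/m³).
e = (35000 − 10020) − (96250000 − 19948500) / 3240 = 1430 m.

1430 m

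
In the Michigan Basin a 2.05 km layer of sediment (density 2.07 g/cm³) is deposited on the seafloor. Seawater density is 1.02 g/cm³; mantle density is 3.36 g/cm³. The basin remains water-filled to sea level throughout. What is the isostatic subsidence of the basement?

Submarine loading: the sediment displaces seawater, and the subsidence is in turn flooded, so s (ρ_m − ρ_w) = t (ρ_sed − ρ_w).
s = 2.05 km × (2.07 − 1.02) / (3.36 − 1.02) = 0.92 km.

0.92 km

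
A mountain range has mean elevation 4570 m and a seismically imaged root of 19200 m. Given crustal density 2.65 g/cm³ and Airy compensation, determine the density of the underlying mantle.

Airy balance: ρ_c h = (ρ_m − ρ_c) r → ρ_m = ρ_c (1 + h/r).
ρ_m = 2.65 × (1 + 4570 m/19200 m) = 3.28 g/cm³.

3.28 g/cm³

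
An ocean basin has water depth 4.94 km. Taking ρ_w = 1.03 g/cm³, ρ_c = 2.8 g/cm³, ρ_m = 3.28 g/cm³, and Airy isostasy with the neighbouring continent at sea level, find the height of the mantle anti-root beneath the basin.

18.2 km

Equating mass per unit area of the two columns: replacing crust with seawater at the top is compensated by replacing crust with mantle at the base: d (ρ_c − ρ_w) = a (ρ_m − ρ_c).
a = d (ρ_c − ρ_w)/(ρ_m − ρ_c) = 4.94 km × 1.77/0.48 = 18.2 km.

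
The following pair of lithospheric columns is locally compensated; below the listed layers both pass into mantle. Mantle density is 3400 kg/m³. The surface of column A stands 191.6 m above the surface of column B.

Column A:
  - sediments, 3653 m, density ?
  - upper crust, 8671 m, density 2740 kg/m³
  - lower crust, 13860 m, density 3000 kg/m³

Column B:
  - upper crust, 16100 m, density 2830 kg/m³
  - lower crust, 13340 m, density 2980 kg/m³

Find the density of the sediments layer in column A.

Take the compensation level at the base of the deeper column (depth z_c below the surface of column A) and equate Σ ρ_i t_i down to z_c; mantle fills any gap and the z_c terms cancel.
Column A: 3653×ρ + 8671×2740 + 13860×3000 + (z_c − 26184)×3400
Column B: 191.6×0 + 16100×2830 + 13340×2980 + (z_c − 191.6 − 29440)×3400
The z_c×3400 term appears on both sides and cancels. Collect the known terms of each column as K = Σ(ρt)_known − 3400 × (depth of known layers): K_A = 65338540 − 3400×26184 = −23687060; K_B = 85316200 − 3400×(191.6 + 29440) = −15431240.
Balance: K_A + 3653×ρ = K_B, so ρ = (K_B − K_A)/3653 = 8255820/3653 = 2260 kg/m³.

2260 kg/m³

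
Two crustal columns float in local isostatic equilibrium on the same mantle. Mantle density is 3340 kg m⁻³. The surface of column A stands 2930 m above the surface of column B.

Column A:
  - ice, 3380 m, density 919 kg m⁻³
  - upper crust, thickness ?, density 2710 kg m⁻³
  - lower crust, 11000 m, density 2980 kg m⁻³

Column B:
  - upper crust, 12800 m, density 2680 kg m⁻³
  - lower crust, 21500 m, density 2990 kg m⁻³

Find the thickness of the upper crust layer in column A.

21600 m

Take the compensation level at the base of the deeper column (depth z_c below the surface of column A) and equate Σ ρ_i t_i down to z_c; mantle fills any gap and the z_c terms cancel.
Column A: 3380×919 + x×2710 + 11000×2980 + (z_c − 14380 − x)×3340
Column B: 2930×0 + 12800×2680 + 21500×2990 + (z_c − 2930 − 34300)×3340
The z_c×3340 term appears on both sides and cancels. Collect the known terms of each column as K = Σ(ρt)_known − 3340 × (depth of known layers): K_A = 35886220 − 3340×14380 = −12142980; K_B = 98589000 − 3340×(2930 + 34300) = −25759200.
Balance: K_A − x×(3340 − 2710) = K_B, so x = (K_A − K_B)/(3340 − 2710) = 13616200/630 = 21600 m.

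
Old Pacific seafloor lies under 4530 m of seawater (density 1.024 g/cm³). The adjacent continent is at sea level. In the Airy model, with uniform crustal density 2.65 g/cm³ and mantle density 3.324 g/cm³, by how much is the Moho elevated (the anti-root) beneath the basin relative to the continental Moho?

Isostatic balance requires: replacing crust with seawater at the top is compensated by replacing crust with mantle at the base: d (ρ_c − ρ_w) = a (ρ_m − ρ_c).
a = d (ρ_c − ρ_w)/(ρ_m − ρ_c) = 4530 m × 1.626/0.674 = 10900 m.

10900 m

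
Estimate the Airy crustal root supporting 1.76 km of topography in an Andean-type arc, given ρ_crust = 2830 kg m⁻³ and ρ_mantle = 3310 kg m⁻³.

In Airy isostatic equilibrium: the weight of the topography is balanced by the buoyancy of the root, ρ_c h = (ρ_m − ρ_c) r.
r = h · ρ_c / (ρ_m − ρ_c) = 1.76 km × 2830 / (3310 − 2830) = 10.4 km.

10.4 km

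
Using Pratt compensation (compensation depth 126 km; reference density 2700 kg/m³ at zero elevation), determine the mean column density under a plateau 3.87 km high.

2620 kg/m³

Pratt balance: ρ_ref D = ρ (D + h).
ρ = ρ_ref D/(D + h) = 2700 × 126 km/(126 km + 3.87 km) = 2620 kg/m³.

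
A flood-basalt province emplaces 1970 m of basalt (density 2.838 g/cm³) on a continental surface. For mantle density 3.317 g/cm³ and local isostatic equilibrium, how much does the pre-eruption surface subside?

Subaerial loading: s = t ρ_load / ρ_m.
s = 1970 m × 2.838/3.317 = 1690 m.

1690 m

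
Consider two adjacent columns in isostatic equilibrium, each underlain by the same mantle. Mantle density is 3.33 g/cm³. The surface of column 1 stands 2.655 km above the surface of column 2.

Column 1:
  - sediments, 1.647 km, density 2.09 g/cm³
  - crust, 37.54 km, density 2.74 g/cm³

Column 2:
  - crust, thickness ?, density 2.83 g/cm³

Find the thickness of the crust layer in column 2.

30.7 km

Take the compensation level at the base of the deeper column (depth z_c below the surface of column 1) and equate Σ ρ_i t_i down to z_c; mantle fills any gap and the z_c terms cancel.
Column 1: 1.647×2.09 + 37.54×2.74 + (z_c − 39.187)×3.33
Column 2: 2.655×0 + x×2.83 + (z_c − 2.655 − 0 − x)×3.33
The z_c×3.33 term appears on both sides and cancels. Collect the known terms of each column as K = Σ(ρt)_known − 3.33 × (depth of known layers): K_1 = 106.30183 − 3.33×39.187 = −24.19088; K_2 = 0 − 3.33×(2.655 + 0) = −8.84115.
Balance: K_1 = K_2 − x×(3.33 − 2.83), so x = (K_2 − K_1)/(3.33 − 2.83) = 15.3497/0.5 = 30.7 km.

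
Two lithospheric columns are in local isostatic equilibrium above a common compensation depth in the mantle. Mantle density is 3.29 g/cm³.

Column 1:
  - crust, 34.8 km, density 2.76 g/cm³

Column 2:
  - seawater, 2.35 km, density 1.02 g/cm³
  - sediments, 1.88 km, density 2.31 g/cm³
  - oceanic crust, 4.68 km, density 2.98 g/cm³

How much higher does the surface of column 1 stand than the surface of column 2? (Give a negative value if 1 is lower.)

For any compensation level in the mantle, the mantle terms cancel and isostasy reduces to e = (Σt_1 − Σt_2) − (Σ(ρt)_1 − Σ(ρt)_2) / ρ_m.
Σt_1 = 34.8 km; Σt_2 = 8.91 km; Σ(ρt)_1 = 96.048; Σ(ρt)_2 = 20.6862 (in km·g/cm³).
e = (34.8 − 8.91) − (96.048 − 20.6862) / 3.29 = 2.98 km.

2.98 km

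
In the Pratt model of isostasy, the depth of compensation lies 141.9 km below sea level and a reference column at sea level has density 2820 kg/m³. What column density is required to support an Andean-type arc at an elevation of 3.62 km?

Pratt balance: ρ_ref D = ρ (D + h).
ρ = ρ_ref D/(D + h) = 2820 × 141.9 km/(141.9 km + 3.62 km) = 2750 kg/m³.

2750 kg/m³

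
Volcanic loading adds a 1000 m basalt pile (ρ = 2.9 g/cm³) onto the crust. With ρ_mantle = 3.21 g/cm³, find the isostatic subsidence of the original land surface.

903 m

Subaerial loading: s = t ρ_load / ρ_m.
s = 1000 m × 2.9/3.21 = 903 m.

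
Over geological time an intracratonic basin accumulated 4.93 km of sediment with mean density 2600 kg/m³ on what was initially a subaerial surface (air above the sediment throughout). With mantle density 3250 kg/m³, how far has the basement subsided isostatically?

3.94 km

Subaerial load: s = t ρ_sed / ρ_m = 4.93 km × 2600/3250 = 3.94 km.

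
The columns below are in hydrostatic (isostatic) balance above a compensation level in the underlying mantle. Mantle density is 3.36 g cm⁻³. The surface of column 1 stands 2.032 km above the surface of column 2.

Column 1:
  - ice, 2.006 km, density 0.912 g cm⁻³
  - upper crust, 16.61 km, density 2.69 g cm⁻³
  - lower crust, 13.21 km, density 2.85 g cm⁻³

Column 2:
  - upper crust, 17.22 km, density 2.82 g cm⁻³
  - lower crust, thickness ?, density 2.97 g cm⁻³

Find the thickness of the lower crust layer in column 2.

17.1 km

Take the compensation level at the base of the deeper column (depth z_c below the surface of column 1) and equate Σ ρ_i t_i down to z_c; mantle fills any gap and the z_c terms cancel.
Column 1: 2.006×0.912 + 16.61×2.69 + 13.21×2.85 + (z_c − 31.826)×3.36
Column 2: 2.032×0 + 17.22×2.82 + x×2.97 + (z_c − 2.032 − 17.22 − x)×3.36
The z_c×3.36 term appears on both sides and cancels. Collect the known terms of each column as K = Σ(ρt)_known − 3.36 × (depth of known layers): K_1 = 84.158872 − 3.36×31.826 = −22.776488; K_2 = 48.5604 − 3.36×(2.032 + 17.22) = −16.12632.
Balance: K_1 = K_2 − x×(3.36 − 2.97), so x = (K_2 − K_1)/(3.36 − 2.97) = 6.65017/0.39 = 17.1 km.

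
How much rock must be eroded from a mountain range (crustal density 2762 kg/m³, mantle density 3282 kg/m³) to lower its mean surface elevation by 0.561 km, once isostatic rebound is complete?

Net drop Δ = e − u = e − e ρ_c/ρ_m = e (ρ_m − ρ_c)/ρ_m.
e = Δ ρ_m/(ρ_m − ρ_c) = 0.561 km × 3282/520 = 3.54 km.

3.54 km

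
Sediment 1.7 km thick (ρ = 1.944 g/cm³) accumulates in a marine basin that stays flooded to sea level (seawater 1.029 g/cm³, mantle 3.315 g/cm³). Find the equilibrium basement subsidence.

0.68 km

Submarine loading: the sediment displaces seawater, and the subsidence is in turn flooded, so s (ρ_m − ρ_w) = t (ρ_sed − ρ_w).
s = 1.7 km × (1.944 − 1.029) / (3.315 − 1.029) = 0.68 km.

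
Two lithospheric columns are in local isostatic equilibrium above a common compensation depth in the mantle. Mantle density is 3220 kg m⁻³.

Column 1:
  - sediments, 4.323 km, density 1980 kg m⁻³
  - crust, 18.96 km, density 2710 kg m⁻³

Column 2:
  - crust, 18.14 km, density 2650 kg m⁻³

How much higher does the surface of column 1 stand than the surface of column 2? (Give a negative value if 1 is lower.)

1.46 km

For any compensation level in the mantle, the mantle terms cancel and isostasy reduces to e = (Σt_1 − Σt_2) − (Σ(ρt)_1 − Σ(ρt)_2) / ρ_m.
Σt_1 = 23.283 km; Σt_2 = 18.14 km; Σ(ρt)_1 = 59941.14; Σ(ρt)_2 = 48071 (in km·kg m⁻³).
e = (23.283 − 18.14) − (59941.14 − 48071) / 3220 = 1.46 km.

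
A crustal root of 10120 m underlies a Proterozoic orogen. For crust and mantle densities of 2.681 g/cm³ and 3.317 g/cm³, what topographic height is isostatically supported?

By Archimedes' principle applied to the lithosphere: ρ_c h = (ρ_m − ρ_c) r.
h = r (ρ_m − ρ_c) / ρ_c = 10120 m × (3.317 − 2.681) / 2.681 = 2400 m.

2400 m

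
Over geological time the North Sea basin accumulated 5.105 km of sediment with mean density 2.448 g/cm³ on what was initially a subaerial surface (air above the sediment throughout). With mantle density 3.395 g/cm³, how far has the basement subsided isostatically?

Subaerial load: s = t ρ_sed / ρ_m = 5.105 km × 2.448/3.395 = 3.68 km.

3.68 km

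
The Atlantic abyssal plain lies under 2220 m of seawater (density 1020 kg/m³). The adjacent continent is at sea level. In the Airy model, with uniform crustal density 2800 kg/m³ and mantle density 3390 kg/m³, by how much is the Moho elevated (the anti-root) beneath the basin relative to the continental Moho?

Isostatic balance requires: replacing crust with seawater at the top is compensated by replacing crust with mantle at the base: d (ρ_c − ρ_w) = a (ρ_m − ρ_c).
a = d (ρ_c − ρ_w)/(ρ_m − ρ_c) = 2220 m × 1780/590 = 6700 m.

6700 m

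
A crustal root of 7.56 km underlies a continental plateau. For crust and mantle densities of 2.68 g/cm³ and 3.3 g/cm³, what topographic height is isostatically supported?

1.75 km

For local isostatic compensation: ρ_c h = (ρ_m − ρ_c) r.
h = r (ρ_m − ρ_c) / ρ_c = 7.56 km × (3.3 − 2.68) / 2.68 = 1.75 km.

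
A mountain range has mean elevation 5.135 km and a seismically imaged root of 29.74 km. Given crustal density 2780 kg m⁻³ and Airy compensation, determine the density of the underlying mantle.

3260 kg m⁻³

Airy balance: ρ_c h = (ρ_m − ρ_c) r → ρ_m = ρ_c (1 + h/r).
ρ_m = 2780 × (1 + 5.135 km/29.74 km) = 3260 kg m⁻³.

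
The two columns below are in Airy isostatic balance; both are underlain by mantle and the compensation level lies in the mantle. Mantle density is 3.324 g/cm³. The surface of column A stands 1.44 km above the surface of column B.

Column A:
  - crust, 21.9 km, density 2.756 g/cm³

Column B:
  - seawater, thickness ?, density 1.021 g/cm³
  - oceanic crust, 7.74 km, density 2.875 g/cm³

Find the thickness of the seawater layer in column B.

1.81 km

Take the compensation level at the base of the deeper column (depth z_c below the surface of column A) and equate Σ ρ_i t_i down to z_c; mantle fills any gap and the z_c terms cancel.
Column A: 21.9×2.756 + (z_c − 21.9)×3.324
Column B: 1.44×0 + x×1.021 + 7.74×2.875 + (z_c − 1.44 − 7.74 − x)×3.324
The z_c×3.324 term appears on both sides and cancels. Collect the known terms of each column as K = Σ(ρt)_known − 3.324 × (depth of known layers): K_A = 60.3564 − 3.324×21.9 = −12.4392; K_B = 22.2525 − 3.324×(1.44 + 7.74) = −8.26182.
Balance: K_A = K_B − x×(3.324 − 1.021), so x = (K_B − K_A)/(3.324 − 1.021) = 4.17738/2.303 = 1.81 km.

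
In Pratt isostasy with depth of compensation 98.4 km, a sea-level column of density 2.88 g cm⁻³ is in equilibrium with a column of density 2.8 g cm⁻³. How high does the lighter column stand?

2.81 km

ρ_ref D = ρ (D + h) → h = D (ρ_ref − ρ)/ρ.
h = 98.4 km × (2.88 − 2.8)/2.8 = 2.81 km.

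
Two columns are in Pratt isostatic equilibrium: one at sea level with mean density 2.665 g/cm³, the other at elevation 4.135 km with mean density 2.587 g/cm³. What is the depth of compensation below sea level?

ρ_ref D = ρ (D + h) → D (ρ_ref − ρ) = ρ h.
D = ρ h/(ρ_ref − ρ) = 2.587 × 4.135 km/(2.665 − 2.587) = 137 km.

137 km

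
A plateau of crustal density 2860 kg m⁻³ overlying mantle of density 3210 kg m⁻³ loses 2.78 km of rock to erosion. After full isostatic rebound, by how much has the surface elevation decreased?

0.303 km

Rebound u = e ρ_c/ρ_m = 2.78 km × 2860/3210 = 2.477 km.
Net surface drop = e − u = 2.78 km − 2.477 km = e (ρ_m − ρ_c)/ρ_m = 0.303 km.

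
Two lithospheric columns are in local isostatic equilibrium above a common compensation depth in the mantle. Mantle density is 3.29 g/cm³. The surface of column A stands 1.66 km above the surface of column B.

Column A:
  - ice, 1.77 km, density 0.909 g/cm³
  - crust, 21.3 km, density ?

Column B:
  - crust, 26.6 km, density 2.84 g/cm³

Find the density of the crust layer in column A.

Take the compensation level at the base of the deeper column (depth z_c below the surface of column A) and equate Σ ρ_i t_i down to z_c; mantle fills any gap and the z_c terms cancel.
Column A: 1.77×0.909 + 21.3×ρ + (z_c − 23.07)×3.29
Column B: 1.66×0 + 26.6×2.84 + (z_c − 1.66 − 26.6)×3.29
The z_c×3.29 term appears on both sides and cancels. Collect the known terms of each column as K = Σ(ρt)_known − 3.29 × (depth of known layers): K_A = 1.60893 − 3.29×23.07 = −74.29137; K_B = 75.544 − 3.29×(1.66 + 26.6) = −17.4314.
Balance: K_A + 21.3×ρ = K_B, so ρ = (K_B − K_A)/21.3 = 56.86/21.3 = 2.67 g/cm³.

2.67 g/cm³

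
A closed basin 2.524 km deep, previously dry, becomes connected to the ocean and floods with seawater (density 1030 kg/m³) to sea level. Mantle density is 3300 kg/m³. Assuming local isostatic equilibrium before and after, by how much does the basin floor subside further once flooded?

After flooding the water column is d + s deep. Its weight must equal the weight of mantle displaced by the extra subsidence s: (d + s) ρ_w = s ρ_m.
s = d ρ_w / (ρ_m − ρ_w) = 2.524 km × 1030/(3300 − 1030) = 1.15 km.

1.15 km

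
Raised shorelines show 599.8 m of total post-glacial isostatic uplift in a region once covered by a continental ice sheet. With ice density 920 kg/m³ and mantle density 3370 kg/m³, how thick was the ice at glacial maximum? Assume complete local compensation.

u = t ρ_ice/ρ_m → t = u ρ_m/ρ_ice = 599.8 m × 3370/920 = 2200 m.

2200 m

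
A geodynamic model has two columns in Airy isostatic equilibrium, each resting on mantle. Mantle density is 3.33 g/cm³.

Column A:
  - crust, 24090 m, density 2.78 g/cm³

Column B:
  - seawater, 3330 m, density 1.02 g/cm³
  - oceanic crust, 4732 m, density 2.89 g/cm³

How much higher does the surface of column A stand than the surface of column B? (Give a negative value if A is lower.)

For any compensation level in the mantle, the mantle terms cancel and isostasy reduces to e = (Σt_A − Σt_B) − (Σ(ρt)_A − Σ(ρt)_B) / ρ_m.
Σt_A = 24090 m; Σt_B = 8062 m; Σ(ρt)_A = 66970.2; Σ(ρt)_B = 17072.08 (in m·g/cm³).
e = (24090 − 8062) − (66970.2 − 17072.08) / 3.33 = 1040 m.

1040 m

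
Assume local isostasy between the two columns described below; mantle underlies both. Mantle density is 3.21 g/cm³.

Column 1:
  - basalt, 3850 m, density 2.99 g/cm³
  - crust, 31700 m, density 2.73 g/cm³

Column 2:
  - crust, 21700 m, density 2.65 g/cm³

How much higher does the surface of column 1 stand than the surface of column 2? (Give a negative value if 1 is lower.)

1220 m

For any compensation level in the mantle, the mantle terms cancel and isostasy reduces to e = (Σt_1 − Σt_2) − (Σ(ρt)_1 − Σ(ρt)_2) / ρ_m.
Σt_1 = 35550 m; Σt_2 = 21700 m; Σ(ρt)_1 = 98052.5; Σ(ρt)_2 = 57505 (in m·g/cm³).
e = (35550 − 21700) − (98052.5 − 57505) / 3.21 = 1220 m.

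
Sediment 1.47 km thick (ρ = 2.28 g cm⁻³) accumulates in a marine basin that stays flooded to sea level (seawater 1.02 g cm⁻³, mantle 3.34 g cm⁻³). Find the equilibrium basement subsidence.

Submarine loading: the sediment displaces seawater, and the subsidence is in turn flooded, so s (ρ_m − ρ_w) = t (ρ_sed − ρ_w).
s = 1.47 km × (2.28 − 1.02) / (3.34 − 1.02) = 0.798 km.

0.798 km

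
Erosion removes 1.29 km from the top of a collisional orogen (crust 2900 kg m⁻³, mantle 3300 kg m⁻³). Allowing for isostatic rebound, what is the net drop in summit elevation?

Rebound u = e ρ_c/ρ_m = 1.29 km × 2900/3300 = 1.134 km.
Net surface drop = e − u = 1.29 km − 1.134 km = e (ρ_m − ρ_c)/ρ_m = 0.156 km.

0.156 km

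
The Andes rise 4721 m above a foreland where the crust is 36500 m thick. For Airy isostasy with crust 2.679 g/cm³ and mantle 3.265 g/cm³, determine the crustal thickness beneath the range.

62800 m

Root depth r = h ρ_c / (ρ_m − ρ_c) = 4721 m × 2.679 / 0.586 = 21580 m.
Total thickness = T + h + r = 36500 m + 4721 m + 21580 m = 62800 m.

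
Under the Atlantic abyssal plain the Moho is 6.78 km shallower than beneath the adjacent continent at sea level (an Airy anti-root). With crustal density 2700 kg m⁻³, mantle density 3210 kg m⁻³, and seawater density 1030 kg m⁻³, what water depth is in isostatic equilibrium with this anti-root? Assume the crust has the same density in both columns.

Replacing a thickness d of crust by seawater at the top must be balanced by replacing crust with mantle at the base: d (ρ_c − ρ_w) = a (ρ_m − ρ_c).
d = a (ρ_m − ρ_c)/(ρ_c − ρ_w) = 6.78 km × 510/1670 = 2.07 km.

2.07 km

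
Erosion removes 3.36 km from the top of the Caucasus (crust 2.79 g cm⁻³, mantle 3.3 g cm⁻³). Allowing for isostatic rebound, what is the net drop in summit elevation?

0.519 km

Rebound u = e ρ_c/ρ_m = 3.36 km × 2.79/3.3 = 2.841 km.
Net surface drop = e − u = 3.36 km − 2.841 km = e (ρ_m − ρ_c)/ρ_m = 0.519 km.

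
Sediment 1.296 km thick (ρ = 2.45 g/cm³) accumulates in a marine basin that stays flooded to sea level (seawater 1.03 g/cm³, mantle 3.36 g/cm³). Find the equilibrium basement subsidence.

0.79 km

Submarine loading: the sediment displaces seawater, and the subsidence is in turn flooded, so s (ρ_m − ρ_w) = t (ρ_sed − ρ_w).
s = 1.296 km × (2.45 − 1.03) / (3.36 − 1.03) = 0.79 km.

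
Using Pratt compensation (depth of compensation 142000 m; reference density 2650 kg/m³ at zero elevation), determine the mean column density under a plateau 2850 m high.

2600 kg/m³

Pratt balance: ρ_ref D = ρ (D + h).
ρ = ρ_ref D/(D + h) = 2650 × 142000 m/(142000 m + 2850 m) = 2600 kg/m³.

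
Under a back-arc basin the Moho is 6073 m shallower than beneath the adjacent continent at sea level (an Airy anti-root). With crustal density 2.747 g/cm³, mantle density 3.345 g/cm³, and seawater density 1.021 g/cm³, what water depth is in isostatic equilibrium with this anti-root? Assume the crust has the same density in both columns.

2100 m

Replacing a thickness d of crust by seawater at the top must be balanced by replacing crust with mantle at the base: d (ρ_c − ρ_w) = a (ρ_m − ρ_c).
d = a (ρ_m − ρ_c)/(ρ_c − ρ_w) = 6073 m × 0.598/1.726 = 2100 m.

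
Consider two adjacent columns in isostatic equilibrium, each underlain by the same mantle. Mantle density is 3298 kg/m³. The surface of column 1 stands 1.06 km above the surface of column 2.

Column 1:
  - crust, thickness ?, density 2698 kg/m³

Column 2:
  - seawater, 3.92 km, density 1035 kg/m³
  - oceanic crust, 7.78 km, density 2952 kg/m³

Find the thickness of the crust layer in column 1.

25.1 km

Take the compensation level at the base of the deeper column (depth z_c below the surface of column 1) and equate Σ ρ_i t_i down to z_c; mantle fills any gap and the z_c terms cancel.
Column 1: x×2698 + (z_c − 0 − x)×3298
Column 2: 1.06×0 + 3.92×1035 + 7.78×2952 + (z_c − 1.06 − 11.7)×3298
The z_c×3298 term appears on both sides and cancels. Collect the known terms of each column as K = Σ(ρt)_known − 3298 × (depth of known layers): K_1 = 0 − 3298×0 = 0; K_2 = 27023.76 − 3298×(1.06 + 11.7) = −15058.72.
Balance: K_1 − x×(3298 − 2698) = K_2, so x = (K_1 − K_2)/(3298 − 2698) = 15058.7/600 = 25.1 km.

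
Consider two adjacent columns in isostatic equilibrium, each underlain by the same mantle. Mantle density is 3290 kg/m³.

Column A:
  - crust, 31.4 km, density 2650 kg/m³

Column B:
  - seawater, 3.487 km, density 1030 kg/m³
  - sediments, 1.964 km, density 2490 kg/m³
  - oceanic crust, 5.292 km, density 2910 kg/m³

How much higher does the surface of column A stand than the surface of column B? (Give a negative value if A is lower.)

For any compensation level in the mantle, the mantle terms cancel and isostasy reduces to e = (Σt_A − Σt_B) − (Σ(ρt)_A − Σ(ρt)_B) / ρ_m.
Σt_A = 31.4 km; Σt_B = 10.743 km; Σ(ρt)_A = 83210; Σ(ρt)_B = 23881.69 (in km·kg/m³).
e = (31.4 − 10.743) − (83210 − 23881.69) / 3290 = 2.62 km.

2.62 km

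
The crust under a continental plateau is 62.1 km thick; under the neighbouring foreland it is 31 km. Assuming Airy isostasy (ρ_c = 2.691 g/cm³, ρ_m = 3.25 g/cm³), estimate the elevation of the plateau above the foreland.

5.35 km

Excess crust Δ = 62.1 km − 31 km = 31.1 km, split between elevation h and root r with h + r = Δ.
Airy balance ρ_c h = (ρ_m − ρ_c) r gives r = h ρ_c/(ρ_m − ρ_c), so h (1 + ρ_c/(ρ_m − ρ_c)) = Δ, i.e. h = Δ (ρ_m − ρ_c)/ρ_m.
h = 31.1 km × 0.559/3.25 = 5.35 km.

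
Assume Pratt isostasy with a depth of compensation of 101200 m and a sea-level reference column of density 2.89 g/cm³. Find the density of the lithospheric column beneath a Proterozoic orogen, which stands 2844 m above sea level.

2.81 g/cm³

Pratt balance: ρ_ref D = ρ (D + h).
ρ = ρ_ref D/(D + h) = 2.89 × 101200 m/(101200 m + 2844 m) = 2.81 g/cm³.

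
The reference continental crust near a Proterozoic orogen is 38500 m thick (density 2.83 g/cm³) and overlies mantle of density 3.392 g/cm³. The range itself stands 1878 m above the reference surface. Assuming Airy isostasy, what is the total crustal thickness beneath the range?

Root depth r = h ρ_c / (ρ_m − ρ_c) = 1878 m × 2.83 / 0.562 = 9457 m.
Total thickness = T + h + r = 38500 m + 1878 m + 9457 m = 49800 m.

49800 m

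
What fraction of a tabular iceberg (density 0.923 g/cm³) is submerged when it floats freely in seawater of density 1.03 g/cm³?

89.6%

Submerged fraction = ρ_obj/ρ_fluid = 0.923/1.03 = 89.6%.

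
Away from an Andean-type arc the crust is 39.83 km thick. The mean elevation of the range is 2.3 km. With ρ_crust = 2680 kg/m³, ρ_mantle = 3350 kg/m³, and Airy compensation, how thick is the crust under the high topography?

Root depth r = h ρ_c / (ρ_m − ρ_c) = 2.3 km × 2680 / 670 = 9.2 km.
Total thickness = T + h + r = 39.83 km + 2.3 km + 9.2 km = 51.3 km.

51.3 km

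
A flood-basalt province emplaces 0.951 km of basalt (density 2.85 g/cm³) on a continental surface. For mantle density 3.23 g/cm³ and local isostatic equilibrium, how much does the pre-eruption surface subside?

Subaerial loading: s = t ρ_load / ρ_m.
s = 0.951 km × 2.85/3.23 = 0.839 km.

0.839 km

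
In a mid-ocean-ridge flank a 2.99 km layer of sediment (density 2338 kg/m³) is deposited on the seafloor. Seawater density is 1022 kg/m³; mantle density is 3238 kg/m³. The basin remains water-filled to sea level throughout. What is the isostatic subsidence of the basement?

1.78 km

Submarine loading: the sediment displaces seawater, and the subsidence is in turn flooded, so s (ρ_m − ρ_w) = t (ρ_sed − ρ_w).
s = 2.99 km × (2338 − 1022) / (3238 − 1022) = 1.78 km.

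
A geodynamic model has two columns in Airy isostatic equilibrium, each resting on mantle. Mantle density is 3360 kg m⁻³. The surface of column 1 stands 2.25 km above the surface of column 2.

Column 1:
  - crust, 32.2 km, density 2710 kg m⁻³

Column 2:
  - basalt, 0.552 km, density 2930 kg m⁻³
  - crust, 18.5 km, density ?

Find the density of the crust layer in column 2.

Take the compensation level at the base of the deeper column (depth z_c below the surface of column 1) and equate Σ ρ_i t_i down to z_c; mantle fills any gap and the z_c terms cancel.
Column 1: 32.2×2710 + (z_c − 32.2)×3360
Column 2: 2.25×0 + 0.552×2930 + 18.5×ρ + (z_c − 2.25 − 19.052)×3360
The z_c×3360 term appears on both sides and cancels. Collect the known terms of each column as K = Σ(ρt)_known − 3360 × (depth of known layers): K_1 = 87262 − 3360×32.2 = −20930; K_2 = 1617.36 − 3360×(2.25 + 19.052) = −69957.36.
Balance: K_1 = K_2 + 18.5×ρ, so ρ = (K_1 − K_2)/18.5 = 49027.4/18.5 = 2650 kg m⁻³.

2650 kg m⁻³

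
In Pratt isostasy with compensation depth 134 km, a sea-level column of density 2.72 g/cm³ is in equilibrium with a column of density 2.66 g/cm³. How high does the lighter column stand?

ρ_ref D = ρ (D + h) → h = D (ρ_ref − ρ)/ρ.
h = 134 km × (2.72 − 2.66)/2.66 = 3.02 km.

3.02 km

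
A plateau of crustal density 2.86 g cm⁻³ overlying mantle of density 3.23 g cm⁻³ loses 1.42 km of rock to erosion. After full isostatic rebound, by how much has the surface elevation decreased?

0.163 km

Rebound u = e ρ_c/ρ_m = 1.42 km × 2.86/3.23 = 1.257 km.
Net surface drop = e − u = 1.42 km − 1.257 km = e (ρ_m − ρ_c)/ρ_m = 0.163 km.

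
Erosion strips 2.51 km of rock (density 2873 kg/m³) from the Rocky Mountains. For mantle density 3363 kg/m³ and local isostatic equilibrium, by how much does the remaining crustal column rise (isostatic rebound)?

Unloading: uplift u = e ρ_c/ρ_m = 2.51 km × 2873/3363 = 2.14 km.

2.14 km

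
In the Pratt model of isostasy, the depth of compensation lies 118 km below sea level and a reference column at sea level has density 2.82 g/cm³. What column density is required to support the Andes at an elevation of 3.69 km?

Pratt balance: ρ_ref D = ρ (D + h).
ρ = ρ_ref D/(D + h) = 2.82 × 118 km/(118 km + 3.69 km) = 2.73 g/cm³.

2.73 g/cm³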